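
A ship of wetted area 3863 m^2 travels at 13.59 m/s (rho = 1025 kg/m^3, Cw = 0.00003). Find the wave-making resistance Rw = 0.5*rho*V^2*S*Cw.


Formula: Rw = 0.5 * rho * V^2 * S * Cw
Step 1 — V^2 = 13.59^2 = 184.6881
Step 2 — 0.5 * rho * V^2 = 0.5 * 1025 * 184.6881 = 94652.65125
Step 3 — Rw = 94652.65125 * 3863 * 0.00003 ≈ 10969 N (5 s.f.)

10969 N


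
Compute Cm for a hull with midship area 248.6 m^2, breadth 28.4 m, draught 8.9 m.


Formula: Cm = Am / (B * T)
Step 1 — B * T = 28.4 * 8.9 = 252.76 m^2
Step 2 — Cm = 248.6 / 252.76 ≈ 0.98354 (5 s.f.)

0.98354


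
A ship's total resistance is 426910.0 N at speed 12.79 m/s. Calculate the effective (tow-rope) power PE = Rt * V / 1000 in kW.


Formula: PE = Rt * V / 1000 (kW)
Step 1 — PE (W) = 426910.0 * 12.79 = 5460178.9 W
Step 2 — PE (kW) = 5460178.9 / 1000 ≈ 5460.2 kW (5 s.f.)

5460.2 kW


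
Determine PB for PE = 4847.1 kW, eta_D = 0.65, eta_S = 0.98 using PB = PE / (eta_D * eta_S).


Formula: PB = PE / (eta_D * eta_S)
Step 1 — combined efficiency = eta_D * eta_S = 0.65 * 0.98 = 0.637
Step 2 — PB = 4847.1 / 0.637 ≈ 7609.3 kW (5 s.f.)

7609.3 kW


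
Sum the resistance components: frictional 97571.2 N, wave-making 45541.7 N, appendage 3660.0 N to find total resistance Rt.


Formula: Rt = Rf + Rw + Ra
Substituting: Rt = 97571.2 + 45541.7 + 3660.0
Result: Rt = 146772.9 N

146772.9 N


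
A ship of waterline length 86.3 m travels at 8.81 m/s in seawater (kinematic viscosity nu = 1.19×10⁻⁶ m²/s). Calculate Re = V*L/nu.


Formula: Re = V * L / nu
Step 1 — V * L = 8.81 * 86.3 = 760.303 m^2/s
Step 2 — Re = 760.303 / 1.19e-6 = 6.39e+08

6.39e+08


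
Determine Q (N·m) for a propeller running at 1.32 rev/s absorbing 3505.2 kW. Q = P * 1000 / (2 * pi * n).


Formula: Q = P_W / (2 * pi * n)
Step 1 — P_W = 3505.2 kW * 1000 = 3505200.0 W
Step 2 — 2 * pi * n = 2 * pi * 1.32 = 8.293805
Step 3 — Q = 3505200.0 / 8.293805 ≈ 422630 N·m (5 s.f.)

422630 N·m


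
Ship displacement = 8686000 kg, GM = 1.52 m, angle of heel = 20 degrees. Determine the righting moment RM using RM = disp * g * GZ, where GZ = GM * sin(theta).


Formula: GZ = GM * sin(theta); RM = disp * g * GZ
Step 1 — GZ = 1.52 * sin(20°) = 1.52 * 0.34202 = 0.51987 m
Step 2 — RM = 8686000 * 9.81 * 0.51987 ≈ 44298000 N·m (5 s.f.)

44298000 N·m


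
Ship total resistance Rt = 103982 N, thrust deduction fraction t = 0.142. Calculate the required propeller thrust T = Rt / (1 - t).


Formula: T = Rt / (1 - t)
Step 1 — (1 - t) = 1 - 0.142 = 0.858
Step 2 — T = 103982 / 0.858 ≈ 121190 N (5 s.f.)

121190 N


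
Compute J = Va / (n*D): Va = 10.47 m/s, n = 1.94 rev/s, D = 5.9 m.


Formula: J = Va / (n * D)
Step 1 — n * D = 1.94 * 5.9 = 11.446
Step 2 — J = 10.47 / 11.446 ≈ 0.91473 (5 s.f.)

0.91473


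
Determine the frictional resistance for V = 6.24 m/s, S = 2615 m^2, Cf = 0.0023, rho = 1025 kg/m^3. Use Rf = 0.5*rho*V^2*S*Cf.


Formula: Rf = 0.5 * rho * V^2 * S * Cf
Step 1 — V^2 = 6.24^2 = 38.9376
Step 2 — 0.5 * rho * V^2 = 0.5 * 1025 * 38.9376 = 19955.52
Step 3 — Rf = 19955.52 * 2615 * 0.0023 ≈ 120020 N (5 s.f.)

120020 N


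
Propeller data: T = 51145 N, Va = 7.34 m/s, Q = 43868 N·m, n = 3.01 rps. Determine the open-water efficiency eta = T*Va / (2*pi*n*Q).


Formula: eta = T * Va / (2 * pi * n * Q)
Step 1 — numerator = T * Va = 51145 * 7.34 = 375404.3
Step 2 — 2 * pi * n = 2 * pi * 3.01 = 18.912388
Step 3 — denominator = 18.912388 * 43868 = 829648.64
Step 4 — eta = 375404.3 / 829648.64 ≈ 0.45249 (5 s.f.)

0.45249


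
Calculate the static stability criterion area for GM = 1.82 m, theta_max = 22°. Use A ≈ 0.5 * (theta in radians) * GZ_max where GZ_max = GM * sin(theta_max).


Formula: GZ_max = GM * sin(theta); Area = 0.5 * theta_rad * GZ_max
Step 1 — GZ_max = 1.82 * sin(22°) = 1.82 * 0.374607 = 0.681785 m
Step 2 — theta_rad = 22 * pi/180 = 0.383972 rad
Step 3 — Area = 0.5 * 0.383972 * 0.681785 ≈ 0.13089 m·rad (5 s.f.)

0.13089 m·rad


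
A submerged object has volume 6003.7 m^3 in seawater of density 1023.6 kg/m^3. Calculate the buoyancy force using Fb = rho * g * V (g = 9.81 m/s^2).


Formula: Fb = rho * g * V
Substituting: Fb = 1023.6 * 9.81 * 6003.7
Intermediate: 1023.6 * 9.81 = 10041.516
Result: Fb = 10041.516 * 6003.7 ≈ 60286000 N (5 s.f.)

60286000 N


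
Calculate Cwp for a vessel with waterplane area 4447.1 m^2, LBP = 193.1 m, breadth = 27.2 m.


Formula: Cwp = Aw / (L * B)
Step 1 — L * B = 193.1 * 27.2 = 5252.32 m^2
Step 2 — Cwp = 4447.1 / 5252.32 ≈ 0.84669 (5 s.f.)

0.84669


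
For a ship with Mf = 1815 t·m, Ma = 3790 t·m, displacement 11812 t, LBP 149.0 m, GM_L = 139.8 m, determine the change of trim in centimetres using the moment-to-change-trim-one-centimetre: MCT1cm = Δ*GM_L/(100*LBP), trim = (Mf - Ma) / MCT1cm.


Formula: net trimming moment = Mf - Ma; MCT1cm = Δ*GM_L/(100*LBP); trim = net moment / MCT1cm
Step 1 — net trimming moment = 1815 - 3790 = -1975 t·m
Step 2 — MCT1cm = 11812 * 139.8 / (100 * 149.0) = 110.8267 t·m/cm
Step 3 — trim = -1975 / 110.8267 ≈ -17.821 cm (5 s.f.)

-17.821 cm


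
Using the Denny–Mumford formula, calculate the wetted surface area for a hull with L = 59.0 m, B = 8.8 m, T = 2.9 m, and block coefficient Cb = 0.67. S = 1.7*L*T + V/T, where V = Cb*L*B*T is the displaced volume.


Formula: S = 1.7*L*T + V/T with V = Cb*L*B*T, i.e. S = L * (1.7*T + Cb*B)
Step 1 — 1.7*T = 1.7 * 2.9 = 4.93 m
Step 2 — Cb*B = 0.67 * 8.8 = 5.896 m
Step 3 — 1.7*T + Cb*B = 4.93 + 5.896 = 10.826 m
Step 4 — S = 59.0 * 10.826 ≈ 638.73 m^2 (5 s.f.)

638.73 m^2


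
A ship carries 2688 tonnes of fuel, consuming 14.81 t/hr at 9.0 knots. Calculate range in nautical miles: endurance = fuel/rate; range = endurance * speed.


Formula: endurance = fuel / rate; range = endurance * speed
Step 1 — endurance = 2688 / 14.81 = 181.499 hours
Step 2 — range = 181.499 * 9.0 ≈ 1633.5 nautical miles (5 s.f.)

1633.5 NM


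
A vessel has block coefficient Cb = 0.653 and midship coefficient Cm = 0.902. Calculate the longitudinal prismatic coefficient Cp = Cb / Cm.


Formula: Cp = Cb / Cm
Substituting: Cp = 0.653 / 0.902
Result: Cp ≈ 0.72395 (5 s.f.)

0.72395


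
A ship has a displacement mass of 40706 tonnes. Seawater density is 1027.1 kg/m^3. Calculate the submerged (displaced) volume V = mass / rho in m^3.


Formula: V = mass / rho
Step 1 — convert tonnes to kg: 40706 t * 1000 = 40706000 kg
Step 2 — V = 40706000 / 1027.1 ≈ 39632 m^3 (5 s.f.)

39632 m^3


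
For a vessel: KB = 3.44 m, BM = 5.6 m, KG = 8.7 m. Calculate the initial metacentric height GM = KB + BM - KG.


Formula: GM = KB + BM - KG
Step 1 — KM = KB + BM = 3.44 + 5.6 = 9.04 m
Step 2 — GM = KM - KG = 9.04 - 8.7 = 0.34 m

0.34 m


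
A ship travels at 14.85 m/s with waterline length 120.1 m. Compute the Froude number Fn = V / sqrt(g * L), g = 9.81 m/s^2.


Formula: Fn = V / sqrt(g * L)
Step 1 — g * L = 9.81 * 120.1 = 1178.181
Step 2 — sqrt(g * L) = sqrt(1178.181) = 34.324641
Step 3 — Fn = 14.85 / 34.324641 ≈ 0.43263 (5 s.f.)

0.43263


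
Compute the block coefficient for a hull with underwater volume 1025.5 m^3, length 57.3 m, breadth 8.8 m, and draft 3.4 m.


Formula: Cb = V / (L * B * T)
Step 1 — L * B * T = 57.3 * 8.8 * 3.4 = 1714.416 m^3
Step 2 — Cb = 1025.5 / 1714.416 ≈ 0.59816 (5 s.f.)

0.59816


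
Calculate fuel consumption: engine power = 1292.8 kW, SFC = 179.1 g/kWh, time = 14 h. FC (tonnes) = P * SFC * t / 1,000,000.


Formula: FC (tonnes) = P * SFC * t / 1,000,000
Step 1 — P * SFC * t = 1292.8 * 179.1 * 14 = 3241566.72 g
Step 2 — FC (tonnes) = 3241566.72 / 1,000,000 ≈ 3.2416 tonnes (5 s.f.)

3.2416 tonnes


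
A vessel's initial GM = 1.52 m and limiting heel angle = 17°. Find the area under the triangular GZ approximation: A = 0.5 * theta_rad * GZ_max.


Formula: GZ_max = GM * sin(theta); Area = 0.5 * theta_rad * GZ_max
Step 1 — GZ_max = 1.52 * sin(17°) = 1.52 * 0.292372 = 0.444405 m
Step 2 — theta_rad = 17 * pi/180 = 0.296706 rad
Step 3 — Area = 0.5 * 0.296706 * 0.444405 ≈ 0.065929 m·rad (5 s.f.)

0.065929 m·rad


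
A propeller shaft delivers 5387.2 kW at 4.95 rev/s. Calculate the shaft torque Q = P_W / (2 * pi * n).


Formula: Q = P_W / (2 * pi * n)
Step 1 — P_W = 5387.2 kW * 1000 = 5387200.0 W
Step 2 — 2 * pi * n = 2 * pi * 4.95 = 31.101767
Step 3 — Q = 5387200.0 / 31.101767 ≈ 173210 N·m (5 s.f.)

173210 N·m


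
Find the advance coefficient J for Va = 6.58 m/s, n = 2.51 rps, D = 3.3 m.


Formula: J = Va / (n * D)
Step 1 — n * D = 2.51 * 3.3 = 8.283
Step 2 — J = 6.58 / 8.283 ≈ 0.79440 (5 s.f.)

0.79440


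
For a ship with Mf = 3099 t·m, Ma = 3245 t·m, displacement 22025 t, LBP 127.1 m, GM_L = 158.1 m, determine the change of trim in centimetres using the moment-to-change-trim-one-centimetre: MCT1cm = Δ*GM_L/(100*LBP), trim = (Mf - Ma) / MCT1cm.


Formula: net trimming moment = Mf - Ma; MCT1cm = Δ*GM_L/(100*LBP); trim = net moment / MCT1cm
Step 1 — net trimming moment = 3099 - 3245 = -146 t·m
Step 2 — MCT1cm = 22025 * 158.1 / (100 * 127.1) = 273.9695 t·m/cm
Step 3 — trim = -146 / 273.9695 ≈ -0.53291 cm (5 s.f.)

-0.53291 cm


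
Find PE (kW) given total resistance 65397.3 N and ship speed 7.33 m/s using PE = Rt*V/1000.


Formula: PE = Rt * V / 1000 (kW)
Step 1 — PE (W) = 65397.3 * 7.33 = 479362.209 W
Step 2 — PE (kW) = 479362.209 / 1000 ≈ 479.36 kW (5 s.f.)

479.36 kW


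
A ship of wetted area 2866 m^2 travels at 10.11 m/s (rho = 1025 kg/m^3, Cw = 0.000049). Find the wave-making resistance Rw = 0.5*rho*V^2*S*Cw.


Formula: Rw = 0.5 * rho * V^2 * S * Cw
Step 1 — V^2 = 10.11^2 = 102.2121
Step 2 — 0.5 * rho * V^2 = 0.5 * 1025 * 102.2121 = 52383.70125
Step 3 — Rw = 52383.70125 * 2866 * 0.000049 ≈ 7356.5 N (5 s.f.)

7356.5 N


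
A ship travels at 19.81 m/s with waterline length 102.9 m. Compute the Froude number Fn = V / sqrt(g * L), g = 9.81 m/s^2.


Formula: Fn = V / sqrt(g * L)
Step 1 — g * L = 9.81 * 102.9 = 1009.449
Step 2 — sqrt(g * L) = sqrt(1009.449) = 31.771827
Step 3 — Fn = 19.81 / 31.771827 ≈ 0.62351 (5 s.f.)

0.62351


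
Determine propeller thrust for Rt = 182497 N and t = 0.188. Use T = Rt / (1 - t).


Formula: T = Rt / (1 - t)
Step 1 — (1 - t) = 1 - 0.188 = 0.812
Step 2 — T = 182497 / 0.812 ≈ 224750 N (5 s.f.)

224750 N


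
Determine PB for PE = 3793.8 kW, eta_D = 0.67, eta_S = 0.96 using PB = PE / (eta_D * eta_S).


Formula: PB = PE / (eta_D * eta_S)
Step 1 — combined efficiency = eta_D * eta_S = 0.67 * 0.96 = 0.6432
Step 2 — PB = 3793.8 / 0.6432 ≈ 5898.3 kW (5 s.f.)

5898.3 kW


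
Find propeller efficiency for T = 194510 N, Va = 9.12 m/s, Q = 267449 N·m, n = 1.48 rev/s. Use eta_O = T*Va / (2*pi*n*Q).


Formula: eta = T * Va / (2 * pi * n * Q)
Step 1 — numerator = T * Va = 194510 * 9.12 = 1773931.2
Step 2 — 2 * pi * n = 2 * pi * 1.48 = 9.299114
Step 3 — denominator = 9.299114 * 267449 = 2487038.74
Step 4 — eta = 1773931.2 / 2487038.74 ≈ 0.71327 (5 s.f.)

0.71327


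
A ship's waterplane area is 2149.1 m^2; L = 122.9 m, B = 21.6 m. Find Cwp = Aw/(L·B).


Formula: Cwp = Aw / (L * B)
Step 1 — L * B = 122.9 * 21.6 = 2654.64 m^2
Step 2 — Cwp = 2149.1 / 2654.64 ≈ 0.80956 (5 s.f.)

0.80956


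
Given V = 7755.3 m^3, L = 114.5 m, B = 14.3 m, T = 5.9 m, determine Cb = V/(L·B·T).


Formula: Cb = V / (L * B * T)
Step 1 — L * B * T = 114.5 * 14.3 * 5.9 = 9660.365 m^3
Step 2 — Cb = 7755.3 / 9660.365 ≈ 0.80280 (5 s.f.)

0.80280


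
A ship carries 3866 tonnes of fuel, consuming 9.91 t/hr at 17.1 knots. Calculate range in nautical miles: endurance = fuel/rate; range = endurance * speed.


Formula: endurance = fuel / rate; range = endurance * speed
Step 1 — endurance = 3866 / 9.91 = 390.111 hours
Step 2 — range = 390.111 * 17.1 ≈ 6670.9 nautical miles (5 s.f.)

6670.9 NM


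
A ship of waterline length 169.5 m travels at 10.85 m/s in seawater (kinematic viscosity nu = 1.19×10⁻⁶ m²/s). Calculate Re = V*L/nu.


Formula: Re = V * L / nu
Step 1 — V * L = 10.85 * 169.5 = 1839.075 m^2/s
Step 2 — Re = 1839.075 / 1.19e-6 = 1.55e+09

1.55e+09


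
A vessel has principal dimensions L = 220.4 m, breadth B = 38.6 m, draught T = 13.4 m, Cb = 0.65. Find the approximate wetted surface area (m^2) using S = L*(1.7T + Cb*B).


Formula: S = 1.7*L*T + V/T with V = Cb*L*B*T, i.e. S = L * (1.7*T + Cb*B)
Step 1 — 1.7*T = 1.7 * 13.4 = 22.78 m
Step 2 — Cb*B = 0.65 * 38.6 = 25.09 m
Step 3 — 1.7*T + Cb*B = 22.78 + 25.09 = 47.87 m
Step 4 — S = 220.4 * 47.87 ≈ 10551 m^2 (5 s.f.)

10551 m^2


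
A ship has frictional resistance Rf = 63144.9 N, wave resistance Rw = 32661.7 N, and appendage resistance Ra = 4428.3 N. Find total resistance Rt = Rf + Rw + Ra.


Formula: Rt = Rf + Rw + Ra
Substituting: Rt = 63144.9 + 32661.7 + 4428.3
Result: Rt = 100234.9 N

100234.9 N


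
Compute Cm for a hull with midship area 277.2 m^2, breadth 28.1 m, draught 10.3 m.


Formula: Cm = Am / (B * T)
Step 1 — B * T = 28.1 * 10.3 = 289.43 m^2
Step 2 — Cm = 277.2 / 289.43 ≈ 0.95774 (5 s.f.)

0.95774


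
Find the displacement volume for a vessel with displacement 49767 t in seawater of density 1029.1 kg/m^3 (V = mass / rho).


Formula: V = mass / rho
Step 1 — convert tonnes to kg: 49767 t * 1000 = 49767000 kg
Step 2 — V = 49767000 / 1029.1 ≈ 48360 m^3 (5 s.f.)

48360 m^3


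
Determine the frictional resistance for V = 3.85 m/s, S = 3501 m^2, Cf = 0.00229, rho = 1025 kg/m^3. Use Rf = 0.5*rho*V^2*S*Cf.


Formula: Rf = 0.5 * rho * V^2 * S * Cf
Step 1 — V^2 = 3.85^2 = 14.8225
Step 2 — 0.5 * rho * V^2 = 0.5 * 1025 * 14.8225 = 7596.53125
Step 3 — Rf = 7596.53125 * 3501 * 0.00229 ≈ 60904 N (5 s.f.)

60904 N


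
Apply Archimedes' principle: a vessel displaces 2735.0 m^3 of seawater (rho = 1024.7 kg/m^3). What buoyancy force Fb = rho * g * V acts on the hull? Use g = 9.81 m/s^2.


Formula: Fb = rho * g * V
Substituting: Fb = 1024.7 * 9.81 * 2735.0
Intermediate: 1024.7 * 9.81 = 10052.307
Result: Fb = 10052.307 * 2735.0 ≈ 27493000 N (5 s.f.)

27493000 N


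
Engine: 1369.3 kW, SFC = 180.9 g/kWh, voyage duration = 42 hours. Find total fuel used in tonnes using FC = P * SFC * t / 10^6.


Formula: FC (tonnes) = P * SFC * t / 1,000,000
Step 1 — P * SFC * t = 1369.3 * 180.9 * 42 = 10403667.54 g
Step 2 — FC (tonnes) = 10403667.54 / 1,000,000 ≈ 10.404 tonnes (5 s.f.)

10.404 tonnes


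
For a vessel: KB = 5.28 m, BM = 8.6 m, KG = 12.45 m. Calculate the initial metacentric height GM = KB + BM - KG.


Formula: GM = KB + BM - KG
Step 1 — KM = KB + BM = 5.28 + 8.6 = 13.88 m
Step 2 — GM = KM - KG = 13.88 - 12.45 = 1.43 m

1.43 m


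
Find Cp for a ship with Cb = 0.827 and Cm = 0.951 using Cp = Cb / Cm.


Formula: Cp = Cb / Cm
Substituting: Cp = 0.827 / 0.951
Result: Cp ≈ 0.86961 (5 s.f.)

0.86961


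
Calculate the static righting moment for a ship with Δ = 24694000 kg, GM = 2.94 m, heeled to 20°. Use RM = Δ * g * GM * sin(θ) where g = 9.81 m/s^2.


Formula: GZ = GM * sin(theta); RM = disp * g * GZ
Step 1 — GZ = 2.94 * sin(20°) = 2.94 * 0.34202 = 1.005539 m
Step 2 — RM = 24694000 * 9.81 * 1.005539 ≈ 243590000 N·m (5 s.f.)

243590000 N·m


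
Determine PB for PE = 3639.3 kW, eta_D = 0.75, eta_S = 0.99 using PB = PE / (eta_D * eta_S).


Formula: PB = PE / (eta_D * eta_S)
Step 1 — combined efficiency = eta_D * eta_S = 0.75 * 0.99 = 0.7425
Step 2 — PB = 3639.3 / 0.7425 ≈ 4901.4 kW (5 s.f.)

4901.4 kW


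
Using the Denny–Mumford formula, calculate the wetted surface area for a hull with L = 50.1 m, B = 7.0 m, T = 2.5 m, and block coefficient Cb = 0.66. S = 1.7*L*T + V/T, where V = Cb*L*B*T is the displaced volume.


Formula: S = 1.7*L*T + V/T with V = Cb*L*B*T, i.e. S = L * (1.7*T + Cb*B)
Step 1 — 1.7*T = 1.7 * 2.5 = 4.25 m
Step 2 — Cb*B = 0.66 * 7.0 = 4.62 m
Step 3 — 1.7*T + Cb*B = 4.25 + 4.62 = 8.87 m
Step 4 — S = 50.1 * 8.87 ≈ 444.39 m^2 (5 s.f.)

444.39 m^2


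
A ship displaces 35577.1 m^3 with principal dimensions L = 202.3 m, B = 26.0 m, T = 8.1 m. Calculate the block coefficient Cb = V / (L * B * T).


Formula: Cb = V / (L * B * T)
Step 1 — L * B * T = 202.3 * 26.0 * 8.1 = 42604.38 m^3
Step 2 — Cb = 35577.1 / 42604.38 ≈ 0.83506 (5 s.f.)

0.83506


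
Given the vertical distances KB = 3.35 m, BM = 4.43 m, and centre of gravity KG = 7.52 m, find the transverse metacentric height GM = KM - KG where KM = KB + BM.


Formula: GM = KB + BM - KG
Step 1 — KM = KB + BM = 3.35 + 4.43 = 7.78 m
Step 2 — GM = KM - KG = 7.78 - 7.52 = 0.26 m

0.26 m


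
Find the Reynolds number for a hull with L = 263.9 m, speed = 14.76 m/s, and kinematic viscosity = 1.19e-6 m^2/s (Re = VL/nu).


Formula: Re = V * L / nu
Step 1 — V * L = 14.76 * 263.9 = 3895.164 m^2/s
Step 2 — Re = 3895.164 / 1.19e-6 = 3.27e+09

3.27e+09


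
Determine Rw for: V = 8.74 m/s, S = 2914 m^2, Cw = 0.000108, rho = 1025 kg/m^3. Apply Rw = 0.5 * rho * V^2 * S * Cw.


Formula: Rw = 0.5 * rho * V^2 * S * Cw
Step 1 — V^2 = 8.74^2 = 76.3876
Step 2 — 0.5 * rho * V^2 = 0.5 * 1025 * 76.3876 = 39148.645
Step 3 — Rw = 39148.645 * 2914 * 0.000108 ≈ 12321 N (5 s.f.)

12321 N


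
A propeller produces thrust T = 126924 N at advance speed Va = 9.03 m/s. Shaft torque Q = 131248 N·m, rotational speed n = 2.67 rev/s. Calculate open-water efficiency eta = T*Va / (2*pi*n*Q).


Formula: eta = T * Va / (2 * pi * n * Q)
Step 1 — numerator = T * Va = 126924 * 9.03 = 1146123.72
Step 2 — 2 * pi * n = 2 * pi * 2.67 = 16.776105
Step 3 — denominator = 16.776105 * 131248 = 2201830.23
Step 4 — eta = 1146123.72 / 2201830.23 ≈ 0.52053 (5 s.f.)

0.52053


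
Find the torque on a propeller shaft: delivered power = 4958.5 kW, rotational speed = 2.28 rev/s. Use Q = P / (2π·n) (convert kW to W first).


Formula: Q = P_W / (2 * pi * n)
Step 1 — P_W = 4958.5 kW * 1000 = 4958500.0 W
Step 2 — 2 * pi * n = 2 * pi * 2.28 = 14.325663
Step 3 — Q = 4958500.0 / 14.325663 ≈ 346130 N·m (5 s.f.)

346130 N·m


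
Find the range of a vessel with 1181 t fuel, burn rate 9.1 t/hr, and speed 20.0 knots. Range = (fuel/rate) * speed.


Formula: endurance = fuel / rate; range = endurance * speed
Step 1 — endurance = 1181 / 9.1 = 129.7802 hours
Step 2 — range = 129.7802 * 20.0 ≈ 2595.6 nautical miles (5 s.f.)

2595.6 NM


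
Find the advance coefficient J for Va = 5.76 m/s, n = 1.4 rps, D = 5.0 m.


Formula: J = Va / (n * D)
Step 1 — n * D = 1.4 * 5.0 = 7.0
Step 2 — J = 5.76 / 7.0 ≈ 0.82286 (5 s.f.)

0.82286


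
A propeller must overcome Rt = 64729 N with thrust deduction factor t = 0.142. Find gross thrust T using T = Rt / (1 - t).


Formula: T = Rt / (1 - t)
Step 1 — (1 - t) = 1 - 0.142 = 0.858
Step 2 — T = 64729 / 0.858 ≈ 75442 N (5 s.f.)

75442 N


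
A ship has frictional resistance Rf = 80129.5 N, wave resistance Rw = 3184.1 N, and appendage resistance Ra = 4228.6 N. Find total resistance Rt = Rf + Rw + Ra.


Formula: Rt = Rf + Rw + Ra
Substituting: Rt = 80129.5 + 3184.1 + 4228.6
Result: Rt = 87542.2 N

87542.2 N


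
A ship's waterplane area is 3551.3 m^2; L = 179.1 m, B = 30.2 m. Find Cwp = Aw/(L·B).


Formula: Cwp = Aw / (L * B)
Step 1 — L * B = 179.1 * 30.2 = 5408.82 m^2
Step 2 — Cwp = 3551.3 / 5408.82 ≈ 0.65658 (5 s.f.)

0.65658


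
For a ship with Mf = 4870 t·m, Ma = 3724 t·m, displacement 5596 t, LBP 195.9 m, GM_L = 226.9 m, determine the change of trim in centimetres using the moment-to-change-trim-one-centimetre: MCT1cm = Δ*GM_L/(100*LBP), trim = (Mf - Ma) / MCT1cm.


Formula: net trimming moment = Mf - Ma; MCT1cm = Δ*GM_L/(100*LBP); trim = net moment / MCT1cm
Step 1 — net trimming moment = 4870 - 3724 = 1146 t·m
Step 2 — MCT1cm = 5596 * 226.9 / (100 * 195.9) = 64.8153 t·m/cm
Step 3 — trim = 1146 / 64.8153 ≈ 17.681 cm (5 s.f.)

17.681 cm


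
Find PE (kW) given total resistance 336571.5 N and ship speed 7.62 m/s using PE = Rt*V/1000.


Formula: PE = Rt * V / 1000 (kW)
Step 1 — PE (W) = 336571.5 * 7.62 = 2564674.83 W
Step 2 — PE (kW) = 2564674.83 / 1000 ≈ 2564.7 kW (5 s.f.)

2564.7 kW


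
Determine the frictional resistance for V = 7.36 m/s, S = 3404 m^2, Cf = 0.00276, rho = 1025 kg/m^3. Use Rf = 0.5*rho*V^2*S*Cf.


Formula: Rf = 0.5 * rho * V^2 * S * Cf
Step 1 — V^2 = 7.36^2 = 54.1696
Step 2 — 0.5 * rho * V^2 = 0.5 * 1025 * 54.1696 = 27761.92
Step 3 — Rf = 27761.92 * 3404 * 0.00276 ≈ 260820 N (5 s.f.)

260820 N


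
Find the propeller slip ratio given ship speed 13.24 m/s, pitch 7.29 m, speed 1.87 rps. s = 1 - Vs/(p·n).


Formula: s = 1 - Vs / (p * n)
Step 1 — p * n = 7.29 * 1.87 = 13.6323
Step 2 — Vs / (p*n) = 13.24 / 13.6323 = 0.971223 (6 d.p.)
Step 3 — s = 1 - 0.971223 = 0.028777

0.028777


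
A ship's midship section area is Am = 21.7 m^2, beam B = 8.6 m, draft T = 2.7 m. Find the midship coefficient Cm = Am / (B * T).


Formula: Cm = Am / (B * T)
Step 1 — B * T = 8.6 * 2.7 = 23.22 m^2
Step 2 — Cm = 21.7 / 23.22 ≈ 0.93454 (5 s.f.)

0.93454


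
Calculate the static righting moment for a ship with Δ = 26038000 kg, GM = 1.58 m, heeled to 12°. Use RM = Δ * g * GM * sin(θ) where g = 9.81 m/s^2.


Formula: GZ = GM * sin(theta); RM = disp * g * GZ
Step 1 — GZ = 1.58 * sin(12°) = 1.58 * 0.207912 = 0.328501 m
Step 2 — RM = 26038000 * 9.81 * 0.328501 ≈ 83910000 N·m (5 s.f.)

83910000 N·m


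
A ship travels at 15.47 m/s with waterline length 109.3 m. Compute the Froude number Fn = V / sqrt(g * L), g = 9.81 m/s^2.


Formula: Fn = V / sqrt(g * L)
Step 1 — g * L = 9.81 * 109.3 = 1072.233
Step 2 — sqrt(g * L) = sqrt(1072.233) = 32.744969
Step 3 — Fn = 15.47 / 32.744969 ≈ 0.47244 (5 s.f.)

0.47244


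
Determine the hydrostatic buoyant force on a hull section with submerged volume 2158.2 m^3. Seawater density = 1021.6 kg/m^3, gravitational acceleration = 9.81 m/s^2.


Formula: Fb = rho * g * V
Substituting: Fb = 1021.6 * 9.81 * 2158.2
Intermediate: 1021.6 * 9.81 = 10021.896
Result: Fb = 10021.896 * 2158.2 ≈ 21629000 N (5 s.f.)

21629000 N


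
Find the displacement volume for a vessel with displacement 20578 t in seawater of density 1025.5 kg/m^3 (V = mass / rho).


Formula: V = mass / rho
Step 1 — convert tonnes to kg: 20578 t * 1000 = 20578000 kg
Step 2 — V = 20578000 / 1025.5 ≈ 20066 m^3 (5 s.f.)

20066 m^3


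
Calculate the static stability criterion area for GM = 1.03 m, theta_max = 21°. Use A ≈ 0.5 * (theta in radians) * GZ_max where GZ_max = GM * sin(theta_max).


Formula: GZ_max = GM * sin(theta); Area = 0.5 * theta_rad * GZ_max
Step 1 — GZ_max = 1.03 * sin(21°) = 1.03 * 0.358368 = 0.369119 m
Step 2 — theta_rad = 21 * pi/180 = 0.366519 rad
Step 3 — Area = 0.5 * 0.366519 * 0.369119 ≈ 0.067645 m·rad (5 s.f.)

0.067645 m·rad


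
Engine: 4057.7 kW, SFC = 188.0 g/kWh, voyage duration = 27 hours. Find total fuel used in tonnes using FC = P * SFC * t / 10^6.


Formula: FC (tonnes) = P * SFC * t / 1,000,000
Step 1 — P * SFC * t = 4057.7 * 188.0 * 27 = 20596885.2 g
Step 2 — FC (tonnes) = 20596885.2 / 1,000,000 ≈ 20.597 tonnes (5 s.f.)

20.597 tonnes


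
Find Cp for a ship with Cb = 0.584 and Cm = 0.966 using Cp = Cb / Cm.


Formula: Cp = Cb / Cm
Substituting: Cp = 0.584 / 0.966
Result: Cp ≈ 0.60455 (5 s.f.)

0.60455


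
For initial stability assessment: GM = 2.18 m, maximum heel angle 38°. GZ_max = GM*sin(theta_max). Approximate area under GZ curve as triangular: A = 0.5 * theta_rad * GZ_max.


Formula: GZ_max = GM * sin(theta); Area = 0.5 * theta_rad * GZ_max
Step 1 — GZ_max = 2.18 * sin(38°) = 2.18 * 0.615661 = 1.342141 m
Step 2 — theta_rad = 38 * pi/180 = 0.663225 rad
Step 3 — Area = 0.5 * 0.663225 * 1.342141 ≈ 0.44507 m·rad (5 s.f.)

0.44507 m·rad


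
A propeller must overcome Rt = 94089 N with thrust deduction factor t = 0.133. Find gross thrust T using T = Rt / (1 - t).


Formula: T = Rt / (1 - t)
Step 1 — (1 - t) = 1 - 0.133 = 0.867
Step 2 — T = 94089 / 0.867 ≈ 108520 N (5 s.f.)

108520 N


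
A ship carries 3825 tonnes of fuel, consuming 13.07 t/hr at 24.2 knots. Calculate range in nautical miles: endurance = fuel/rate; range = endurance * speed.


Formula: endurance = fuel / rate; range = endurance * speed
Step 1 — endurance = 3825 / 13.07 = 292.6549 hours
Step 2 — range = 292.6549 * 24.2 ≈ 7082.2 nautical miles (5 s.f.)

7082.2 NM


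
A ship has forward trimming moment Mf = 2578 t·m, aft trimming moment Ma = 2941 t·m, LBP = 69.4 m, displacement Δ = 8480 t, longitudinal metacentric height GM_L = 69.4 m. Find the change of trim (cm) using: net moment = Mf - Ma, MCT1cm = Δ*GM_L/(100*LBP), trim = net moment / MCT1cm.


Formula: net trimming moment = Mf - Ma; MCT1cm = Δ*GM_L/(100*LBP); trim = net moment / MCT1cm
Step 1 — net trimming moment = 2578 - 2941 = -363 t·m
Step 2 — MCT1cm = 8480 * 69.4 / (100 * 69.4) = 84.8 t·m/cm
Step 3 — trim = -363 / 84.8 ≈ -4.2807 cm (5 s.f.)

-4.2807 cm


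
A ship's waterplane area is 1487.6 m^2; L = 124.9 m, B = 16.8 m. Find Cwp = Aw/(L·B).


Formula: Cwp = Aw / (L * B)
Step 1 — L * B = 124.9 * 16.8 = 2098.32 m^2
Step 2 — Cwp = 1487.6 / 2098.32 ≈ 0.70895 (5 s.f.)

0.70895


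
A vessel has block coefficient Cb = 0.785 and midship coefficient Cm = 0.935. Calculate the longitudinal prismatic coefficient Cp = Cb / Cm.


Formula: Cp = Cb / Cm
Substituting: Cp = 0.785 / 0.935
Result: Cp ≈ 0.83957 (5 s.f.)

0.83957


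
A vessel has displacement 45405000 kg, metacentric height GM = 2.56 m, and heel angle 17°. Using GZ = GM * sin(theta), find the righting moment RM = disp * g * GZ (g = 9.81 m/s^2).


Formula: GZ = GM * sin(theta); RM = disp * g * GZ
Step 1 — GZ = 2.56 * sin(17°) = 2.56 * 0.292372 = 0.748472 m
Step 2 — RM = 45405000 * 9.81 * 0.748472 ≈ 333390000 N·m (5 s.f.)

333390000 N·m


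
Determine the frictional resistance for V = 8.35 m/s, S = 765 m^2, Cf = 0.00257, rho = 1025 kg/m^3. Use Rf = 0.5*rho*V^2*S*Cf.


Formula: Rf = 0.5 * rho * V^2 * S * Cf
Step 1 — V^2 = 8.35^2 = 69.7225
Step 2 — 0.5 * rho * V^2 = 0.5 * 1025 * 69.7225 = 35732.78125
Step 3 — Rf = 35732.78125 * 765 * 0.00257 ≈ 70252 N (5 s.f.)

70252 N


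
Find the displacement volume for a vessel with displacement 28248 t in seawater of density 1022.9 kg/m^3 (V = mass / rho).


Formula: V = mass / rho
Step 1 — convert tonnes to kg: 28248 t * 1000 = 28248000 kg
Step 2 — V = 28248000 / 1022.9 ≈ 27616 m^3 (5 s.f.)

27616 m^3


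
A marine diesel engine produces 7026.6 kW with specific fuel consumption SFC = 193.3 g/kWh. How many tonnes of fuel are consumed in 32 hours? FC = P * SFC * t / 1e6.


Formula: FC (tonnes) = P * SFC * t / 1,000,000
Step 1 — P * SFC * t = 7026.6 * 193.3 * 32 = 43463736.96 g
Step 2 — FC (tonnes) = 43463736.96 / 1,000,000 ≈ 43.464 tonnes (5 s.f.)

43.464 tonnes


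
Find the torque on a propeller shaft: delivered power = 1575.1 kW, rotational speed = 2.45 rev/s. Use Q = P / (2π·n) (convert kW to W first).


Formula: Q = P_W / (2 * pi * n)
Step 1 — P_W = 1575.1 kW * 1000 = 1575100.0 W
Step 2 — 2 * pi * n = 2 * pi * 2.45 = 15.393804
Step 3 — Q = 1575100.0 / 15.393804 ≈ 102320 N·m (5 s.f.)

102320 N·m


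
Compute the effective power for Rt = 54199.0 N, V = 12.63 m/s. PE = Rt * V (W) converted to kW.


Formula: PE = Rt * V / 1000 (kW)
Step 1 — PE (W) = 54199.0 * 12.63 = 684533.37 W
Step 2 — PE (kW) = 684533.37 / 1000 ≈ 684.53 kW (5 s.f.)

684.53 kW


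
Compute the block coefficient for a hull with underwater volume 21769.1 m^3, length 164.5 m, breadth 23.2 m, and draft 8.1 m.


Formula: Cb = V / (L * B * T)
Step 1 — L * B * T = 164.5 * 23.2 * 8.1 = 30912.84 m^3
Step 2 — Cb = 21769.1 / 30912.84 ≈ 0.70421 (5 s.f.)

0.70421


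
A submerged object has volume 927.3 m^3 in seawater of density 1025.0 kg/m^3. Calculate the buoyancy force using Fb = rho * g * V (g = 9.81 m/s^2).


Formula: Fb = rho * g * V
Substituting: Fb = 1025.0 * 9.81 * 927.3
Intermediate: 1025.0 * 9.81 = 10055.25
Result: Fb = 10055.25 * 927.3 ≈ 9324200 N (5 s.f.)

9324200 N


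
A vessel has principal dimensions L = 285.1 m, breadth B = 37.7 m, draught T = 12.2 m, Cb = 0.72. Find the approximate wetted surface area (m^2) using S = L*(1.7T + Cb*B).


Formula: S = 1.7*L*T + V/T with V = Cb*L*B*T, i.e. S = L * (1.7*T + Cb*B)
Step 1 — 1.7*T = 1.7 * 12.2 = 20.74 m
Step 2 — Cb*B = 0.72 * 37.7 = 27.144 m
Step 3 — 1.7*T + Cb*B = 20.74 + 27.144 = 47.884 m
Step 4 — S = 285.1 * 47.884 ≈ 13652 m^2 (5 s.f.)

13652 m^2


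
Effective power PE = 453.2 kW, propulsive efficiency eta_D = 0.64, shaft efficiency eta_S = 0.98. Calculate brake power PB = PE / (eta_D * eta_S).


Formula: PB = PE / (eta_D * eta_S)
Step 1 — combined efficiency = eta_D * eta_S = 0.64 * 0.98 = 0.6272
Step 2 — PB = 453.2 / 0.6272 ≈ 722.58 kW (5 s.f.)

722.58 kW


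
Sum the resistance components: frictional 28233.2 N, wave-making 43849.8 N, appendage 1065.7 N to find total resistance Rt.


Formula: Rt = Rf + Rw + Ra
Substituting: Rt = 28233.2 + 43849.8 + 1065.7
Result: Rt = 73148.7 N

73148.7 N


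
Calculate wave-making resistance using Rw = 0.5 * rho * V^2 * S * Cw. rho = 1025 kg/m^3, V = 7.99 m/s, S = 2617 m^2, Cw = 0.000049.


Formula: Rw = 0.5 * rho * V^2 * S * Cw
Step 1 — V^2 = 7.99^2 = 63.8401
Step 2 — 0.5 * rho * V^2 = 0.5 * 1025 * 63.8401 = 32718.05125
Step 3 — Rw = 32718.05125 * 2617 * 0.000049 ≈ 4195.5 N (5 s.f.)

4195.5 N


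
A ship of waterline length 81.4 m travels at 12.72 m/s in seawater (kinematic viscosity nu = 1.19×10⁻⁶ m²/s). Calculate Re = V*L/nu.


Formula: Re = V * L / nu
Step 1 — V * L = 12.72 * 81.4 = 1035.408 m^2/s
Step 2 — Re = 1035.408 / 1.19e-6 = 8.70e+08

8.70e+08


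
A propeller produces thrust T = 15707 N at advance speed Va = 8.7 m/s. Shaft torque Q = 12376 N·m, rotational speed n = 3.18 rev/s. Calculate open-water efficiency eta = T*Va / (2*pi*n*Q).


Formula: eta = T * Va / (2 * pi * n * Q)
Step 1 — numerator = T * Va = 15707 * 8.7 = 136650.9
Step 2 — 2 * pi * n = 2 * pi * 3.18 = 19.980529
Step 3 — denominator = 19.980529 * 12376 = 247279.03
Step 4 — eta = 136650.9 / 247279.03 ≈ 0.55262 (5 s.f.)

0.55262


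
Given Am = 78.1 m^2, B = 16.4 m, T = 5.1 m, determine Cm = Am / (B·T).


Formula: Cm = Am / (B * T)
Step 1 — B * T = 16.4 * 5.1 = 83.64 m^2
Step 2 — Cm = 78.1 / 83.64 ≈ 0.93376 (5 s.f.)

0.93376


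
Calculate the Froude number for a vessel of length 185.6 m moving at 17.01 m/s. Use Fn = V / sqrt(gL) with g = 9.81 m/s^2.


Formula: Fn = V / sqrt(g * L)
Step 1 — g * L = 9.81 * 185.6 = 1820.736
Step 2 — sqrt(g * L) = sqrt(1820.736) = 42.670083
Step 3 — Fn = 17.01 / 42.670083 ≈ 0.39864 (5 s.f.)

0.39864


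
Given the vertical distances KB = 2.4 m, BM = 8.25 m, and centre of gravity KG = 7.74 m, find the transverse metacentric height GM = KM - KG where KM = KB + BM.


Formula: GM = KB + BM - KG
Step 1 — KM = KB + BM = 2.4 + 8.25 = 10.65 m
Step 2 — GM = KM - KG = 10.65 - 7.74 = 2.91 m

2.91 m


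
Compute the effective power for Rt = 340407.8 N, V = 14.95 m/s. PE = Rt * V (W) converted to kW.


Formula: PE = Rt * V / 1000 (kW)
Step 1 — PE (W) = 340407.8 * 14.95 = 5089096.61 W
Step 2 — PE (kW) = 5089096.61 / 1000 ≈ 5089.1 kW (5 s.f.)

5089.1 kW


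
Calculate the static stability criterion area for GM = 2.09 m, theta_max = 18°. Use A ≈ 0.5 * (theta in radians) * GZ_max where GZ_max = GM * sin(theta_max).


Formula: GZ_max = GM * sin(theta); Area = 0.5 * theta_rad * GZ_max
Step 1 — GZ_max = 2.09 * sin(18°) = 2.09 * 0.309017 = 0.645846 m
Step 2 — theta_rad = 18 * pi/180 = 0.314159 rad
Step 3 — Area = 0.5 * 0.314159 * 0.645846 ≈ 0.10145 m·rad (5 s.f.)

0.10145 m·rad


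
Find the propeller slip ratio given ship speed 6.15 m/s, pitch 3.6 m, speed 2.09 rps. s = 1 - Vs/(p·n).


Formula: s = 1 - Vs / (p * n)
Step 1 — p * n = 3.6 * 2.09 = 7.524
Step 2 — Vs / (p*n) = 6.15 / 7.524 = 0.817384 (6 d.p.)
Step 3 — s = 1 - 0.817384 = 0.182616

0.182616


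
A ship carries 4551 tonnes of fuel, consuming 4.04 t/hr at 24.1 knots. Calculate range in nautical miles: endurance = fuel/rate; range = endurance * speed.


Formula: endurance = fuel / rate; range = endurance * speed
Step 1 — endurance = 4551 / 4.04 = 1126.4851 hours
Step 2 — range = 1126.4851 * 24.1 ≈ 27148 nautical miles (5 s.f.)

27148 NM


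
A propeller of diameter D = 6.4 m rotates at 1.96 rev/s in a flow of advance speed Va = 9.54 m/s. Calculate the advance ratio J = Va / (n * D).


Formula: J = Va / (n * D)
Step 1 — n * D = 1.96 * 6.4 = 12.544
Step 2 — J = 9.54 / 12.544 ≈ 0.76052 (5 s.f.)

0.76052


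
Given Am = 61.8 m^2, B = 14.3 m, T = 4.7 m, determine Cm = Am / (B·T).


Formula: Cm = Am / (B * T)
Step 1 — B * T = 14.3 * 4.7 = 67.21 m^2
Step 2 — Cm = 61.8 / 67.21 ≈ 0.91951 (5 s.f.)

0.91951


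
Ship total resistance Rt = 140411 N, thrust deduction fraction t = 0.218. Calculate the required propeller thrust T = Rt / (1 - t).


Formula: T = Rt / (1 - t)
Step 1 — (1 - t) = 1 - 0.218 = 0.782
Step 2 — T = 140411 / 0.782 ≈ 179550 N (5 s.f.)

179550 N


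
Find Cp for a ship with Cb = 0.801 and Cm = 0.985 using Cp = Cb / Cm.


Formula: Cp = Cb / Cm
Substituting: Cp = 0.801 / 0.985
Result: Cp ≈ 0.81320 (5 s.f.)

0.81320


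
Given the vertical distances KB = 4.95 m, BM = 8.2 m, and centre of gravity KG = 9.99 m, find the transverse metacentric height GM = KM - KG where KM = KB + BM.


Formula: GM = KB + BM - KG
Step 1 — KM = KB + BM = 4.95 + 8.2 = 13.15 m
Step 2 — GM = KM - KG = 13.15 - 9.99 = 3.16 m

3.16 m


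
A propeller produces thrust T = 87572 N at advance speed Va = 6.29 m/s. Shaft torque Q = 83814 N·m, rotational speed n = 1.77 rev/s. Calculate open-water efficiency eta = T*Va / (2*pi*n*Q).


Formula: eta = T * Va / (2 * pi * n * Q)
Step 1 — numerator = T * Va = 87572 * 6.29 = 550827.88
Step 2 — 2 * pi * n = 2 * pi * 1.77 = 11.121238
Step 3 — denominator = 11.121238 * 83814 = 932115.44
Step 4 — eta = 550827.88 / 932115.44 ≈ 0.59094 (5 s.f.)

0.59094


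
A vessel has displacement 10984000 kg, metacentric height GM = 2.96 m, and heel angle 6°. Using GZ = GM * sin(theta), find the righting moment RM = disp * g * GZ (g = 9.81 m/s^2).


Formula: GZ = GM * sin(theta); RM = disp * g * GZ
Step 1 — GZ = 2.96 * sin(6°) = 2.96 * 0.104528 = 0.309403 m
Step 2 — RM = 10984000 * 9.81 * 0.309403 ≈ 33339000 N·m (5 s.f.)

33339000 N·m


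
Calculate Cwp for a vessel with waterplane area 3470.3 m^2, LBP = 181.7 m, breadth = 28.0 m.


Formula: Cwp = Aw / (L * B)
Step 1 — L * B = 181.7 * 28.0 = 5087.6 m^2
Step 2 — Cwp = 3470.3 / 5087.6 ≈ 0.68211 (5 s.f.)

0.68211


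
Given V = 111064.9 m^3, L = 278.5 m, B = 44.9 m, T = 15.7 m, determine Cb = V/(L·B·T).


Formula: Cb = V / (L * B * T)
Step 1 — L * B * T = 278.5 * 44.9 * 15.7 = 196323.005 m^3
Step 2 — Cb = 111064.9 / 196323.005 ≈ 0.56573 (5 s.f.)

0.56573


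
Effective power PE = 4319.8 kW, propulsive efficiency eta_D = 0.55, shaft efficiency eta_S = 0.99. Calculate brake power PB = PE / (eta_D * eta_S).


Formula: PB = PE / (eta_D * eta_S)
Step 1 — combined efficiency = eta_D * eta_S = 0.55 * 0.99 = 0.5445
Step 2 — PB = 4319.8 / 0.5445 ≈ 7933.5 kW (5 s.f.)

7933.5 kW


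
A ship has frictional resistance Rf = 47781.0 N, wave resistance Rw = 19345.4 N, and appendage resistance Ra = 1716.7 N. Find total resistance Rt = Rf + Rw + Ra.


Formula: Rt = Rf + Rw + Ra
Substituting: Rt = 47781.0 + 19345.4 + 1716.7
Result: Rt = 68843.1 N

68843.1 N


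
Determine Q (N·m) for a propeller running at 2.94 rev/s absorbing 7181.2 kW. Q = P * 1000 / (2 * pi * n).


Formula: Q = P_W / (2 * pi * n)
Step 1 — P_W = 7181.2 kW * 1000 = 7181200.0 W
Step 2 — 2 * pi * n = 2 * pi * 2.94 = 18.472565
Step 3 — Q = 7181200.0 / 18.472565 ≈ 388750 N·m (5 s.f.)

388750 N·m


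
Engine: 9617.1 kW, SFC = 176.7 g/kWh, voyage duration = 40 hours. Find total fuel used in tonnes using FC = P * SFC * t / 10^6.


Formula: FC (tonnes) = P * SFC * t / 1,000,000
Step 1 — P * SFC * t = 9617.1 * 176.7 * 40 = 67973662.8 g
Step 2 — FC (tonnes) = 67973662.8 / 1,000,000 ≈ 67.974 tonnes (5 s.f.)

67.974 tonnes


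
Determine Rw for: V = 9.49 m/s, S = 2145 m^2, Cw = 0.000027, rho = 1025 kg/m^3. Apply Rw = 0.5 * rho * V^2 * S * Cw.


Formula: Rw = 0.5 * rho * V^2 * S * Cw
Step 1 — V^2 = 9.49^2 = 90.0601
Step 2 — 0.5 * rho * V^2 = 0.5 * 1025 * 90.0601 = 46155.80125
Step 3 — Rw = 46155.80125 * 2145 * 0.000027 ≈ 2673.1 N (5 s.f.)

2673.1 N


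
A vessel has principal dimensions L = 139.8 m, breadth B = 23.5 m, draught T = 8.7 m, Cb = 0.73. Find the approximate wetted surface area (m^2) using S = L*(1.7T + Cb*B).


Formula: S = 1.7*L*T + V/T with V = Cb*L*B*T, i.e. S = L * (1.7*T + Cb*B)
Step 1 — 1.7*T = 1.7 * 8.7 = 14.79 m
Step 2 — Cb*B = 0.73 * 23.5 = 17.155 m
Step 3 — 1.7*T + Cb*B = 14.79 + 17.155 = 31.945 m
Step 4 — S = 139.8 * 31.945 ≈ 4465.9 m^2 (5 s.f.)

4465.9 m^2


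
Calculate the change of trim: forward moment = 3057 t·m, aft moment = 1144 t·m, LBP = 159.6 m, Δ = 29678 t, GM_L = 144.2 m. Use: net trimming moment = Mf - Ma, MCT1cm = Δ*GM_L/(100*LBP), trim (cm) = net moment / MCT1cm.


Formula: net trimming moment = Mf - Ma; MCT1cm = Δ*GM_L/(100*LBP); trim = net moment / MCT1cm
Step 1 — net trimming moment = 3057 - 1144 = 1913 t·m
Step 2 — MCT1cm = 29678 * 144.2 / (100 * 159.6) = 268.1433 t·m/cm
Step 3 — trim = 1913 / 268.1433 ≈ 7.1342 cm (5 s.f.)

7.1342 cm


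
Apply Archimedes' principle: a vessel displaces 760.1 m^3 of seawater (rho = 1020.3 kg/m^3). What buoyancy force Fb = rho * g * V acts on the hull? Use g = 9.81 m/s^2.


Formula: Fb = rho * g * V
Substituting: Fb = 1020.3 * 9.81 * 760.1
Intermediate: 1020.3 * 9.81 = 10009.143
Result: Fb = 10009.143 * 760.1 ≈ 7607900 N (5 s.f.)

7607900 N


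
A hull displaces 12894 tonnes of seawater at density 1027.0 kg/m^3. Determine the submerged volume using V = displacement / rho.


Formula: V = mass / rho
Step 1 — convert tonnes to kg: 12894 t * 1000 = 12894000 kg
Step 2 — V = 12894000 / 1027.0 ≈ 12555 m^3 (5 s.f.)

12555 m^3


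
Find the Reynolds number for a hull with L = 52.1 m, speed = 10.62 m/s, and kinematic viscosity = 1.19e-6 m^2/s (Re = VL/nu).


Formula: Re = V * L / nu
Step 1 — V * L = 10.62 * 52.1 = 553.302 m^2/s
Step 2 — Re = 553.302 / 1.19e-6 = 4.65e+08

4.65e+08


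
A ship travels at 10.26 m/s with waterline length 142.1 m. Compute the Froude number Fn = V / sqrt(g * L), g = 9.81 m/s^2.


Formula: Fn = V / sqrt(g * L)
Step 1 — g * L = 9.81 * 142.1 = 1394.001
Step 2 — sqrt(g * L) = sqrt(1394.001) = 37.336323
Step 3 — Fn = 10.26 / 37.336323 ≈ 0.27480 (5 s.f.)

0.27480


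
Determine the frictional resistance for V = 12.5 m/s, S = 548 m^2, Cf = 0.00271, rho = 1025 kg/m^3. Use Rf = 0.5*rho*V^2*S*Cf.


Formula: Rf = 0.5 * rho * V^2 * S * Cf
Step 1 — V^2 = 12.5^2 = 156.25
Step 2 — 0.5 * rho * V^2 = 0.5 * 1025 * 156.25 = 80078.125
Step 3 — Rf = 80078.125 * 548 * 0.00271 ≈ 118920 N (5 s.f.)

118920 N


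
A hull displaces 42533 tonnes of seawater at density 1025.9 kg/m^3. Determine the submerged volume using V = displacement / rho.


Formula: V = mass / rho
Step 1 — convert tonnes to kg: 42533 t * 1000 = 42533000 kg
Step 2 — V = 42533000 / 1025.9 ≈ 41459 m^3 (5 s.f.)

41459 m^3


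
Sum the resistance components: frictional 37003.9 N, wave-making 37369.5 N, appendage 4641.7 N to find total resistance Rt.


Formula: Rt = Rf + Rw + Ra
Substituting: Rt = 37003.9 + 37369.5 + 4641.7
Result: Rt = 79015.1 N

79015.1 N
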